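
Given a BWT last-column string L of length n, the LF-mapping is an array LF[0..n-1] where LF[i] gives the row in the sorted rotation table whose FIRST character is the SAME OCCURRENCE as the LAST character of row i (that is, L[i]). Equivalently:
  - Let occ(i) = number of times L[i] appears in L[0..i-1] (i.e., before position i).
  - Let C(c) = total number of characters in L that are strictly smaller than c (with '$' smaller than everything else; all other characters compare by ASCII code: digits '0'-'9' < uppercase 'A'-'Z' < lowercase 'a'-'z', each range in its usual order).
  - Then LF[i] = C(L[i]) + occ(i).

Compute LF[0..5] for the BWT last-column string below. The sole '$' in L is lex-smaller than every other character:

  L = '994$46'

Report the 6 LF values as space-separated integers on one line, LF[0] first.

Char counts: '$':1, '4':2, '6':1, '9':2
C (first-col start): C('$')=0, C('4')=1, C('6')=3, C('9')=4
L[0]='9': occ=0, LF[0]=C('9')+0=4+0=4
L[1]='9': occ=1, LF[1]=C('9')+1=4+1=5
L[2]='4': occ=0, LF[2]=C('4')+0=1+0=1
L[3]='$': occ=0, LF[3]=C('$')+0=0+0=0
L[4]='4': occ=1, LF[4]=C('4')+1=1+1=2
L[5]='6': occ=0, LF[5]=C('6')+0=3+0=3

Answer: 4 5 1 0 2 3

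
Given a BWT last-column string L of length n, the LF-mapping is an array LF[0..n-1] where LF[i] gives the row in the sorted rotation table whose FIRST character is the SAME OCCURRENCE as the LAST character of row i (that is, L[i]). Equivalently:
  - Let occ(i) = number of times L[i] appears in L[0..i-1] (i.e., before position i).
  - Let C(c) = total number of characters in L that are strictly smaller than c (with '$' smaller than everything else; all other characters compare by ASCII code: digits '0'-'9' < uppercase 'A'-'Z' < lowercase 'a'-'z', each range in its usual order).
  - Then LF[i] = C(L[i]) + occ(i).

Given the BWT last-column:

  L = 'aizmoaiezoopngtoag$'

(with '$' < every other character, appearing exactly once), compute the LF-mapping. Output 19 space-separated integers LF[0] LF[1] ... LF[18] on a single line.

Char counts: '$':1, 'a':3, 'e':1, 'g':2, 'i':2, 'm':1, 'n':1, 'o':4, 'p':1, 't':1, 'z':2
C (first-col start): C('$')=0, C('a')=1, C('e')=4, C('g')=5, C('i')=7, C('m')=9, C('n')=10, C('o')=11, C('p')=15, C('t')=16, C('z')=17
L[0]='a': occ=0, LF[0]=C('a')+0=1+0=1
L[1]='i': occ=0, LF[1]=C('i')+0=7+0=7
L[2]='z': occ=0, LF[2]=C('z')+0=17+0=17
L[3]='m': occ=0, LF[3]=C('m')+0=9+0=9
L[4]='o': occ=0, LF[4]=C('o')+0=11+0=11
L[5]='a': occ=1, LF[5]=C('a')+1=1+1=2
L[6]='i': occ=1, LF[6]=C('i')+1=7+1=8
L[7]='e': occ=0, LF[7]=C('e')+0=4+0=4
L[8]='z': occ=1, LF[8]=C('z')+1=17+1=18
L[9]='o': occ=1, LF[9]=C('o')+1=11+1=12
L[10]='o': occ=2, LF[10]=C('o')+2=11+2=13
L[11]='p': occ=0, LF[11]=C('p')+0=15+0=15
L[12]='n': occ=0, LF[12]=C('n')+0=10+0=10
L[13]='g': occ=0, LF[13]=C('g')+0=5+0=5
L[14]='t': occ=0, LF[14]=C('t')+0=16+0=16
L[15]='o': occ=3, LF[15]=C('o')+3=11+3=14
L[16]='a': occ=2, LF[16]=C('a')+2=1+2=3
L[17]='g': occ=1, LF[17]=C('g')+1=5+1=6
L[18]='$': occ=0, LF[18]=C('$')+0=0+0=0

Answer: 1 7 17 9 11 2 8 4 18 12 13 15 10 5 16 14 3 6 0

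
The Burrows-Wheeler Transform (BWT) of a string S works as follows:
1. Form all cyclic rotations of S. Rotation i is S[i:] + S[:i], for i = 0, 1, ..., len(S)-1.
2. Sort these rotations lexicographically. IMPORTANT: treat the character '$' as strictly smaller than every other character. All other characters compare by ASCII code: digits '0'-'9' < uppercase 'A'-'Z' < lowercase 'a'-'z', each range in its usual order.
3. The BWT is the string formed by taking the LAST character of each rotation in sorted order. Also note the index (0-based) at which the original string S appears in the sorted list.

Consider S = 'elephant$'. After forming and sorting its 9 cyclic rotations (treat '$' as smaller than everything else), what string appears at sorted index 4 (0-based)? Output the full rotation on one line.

All 9 rotations (rotation i = S[i:]+S[:i]):
  rot[0] = elephant$
  rot[1] = lephant$e
  rot[2] = ephant$el
  rot[3] = phant$ele
  rot[4] = hant$elep
  rot[5] = ant$eleph
  rot[6] = nt$elepha
  rot[7] = t$elephan
  rot[8] = $elephant
Sorted (with $ < everything):
  sorted[0] = $elephant
  sorted[1] = ant$eleph
  sorted[2] = elephant$
  sorted[3] = ephant$el
  sorted[4] = hant$elep
  sorted[5] = lephant$e
  sorted[6] = nt$elepha
  sorted[7] = phant$ele
  sorted[8] = t$elephan
sorted[4] = hant$elep

Answer: hant$elep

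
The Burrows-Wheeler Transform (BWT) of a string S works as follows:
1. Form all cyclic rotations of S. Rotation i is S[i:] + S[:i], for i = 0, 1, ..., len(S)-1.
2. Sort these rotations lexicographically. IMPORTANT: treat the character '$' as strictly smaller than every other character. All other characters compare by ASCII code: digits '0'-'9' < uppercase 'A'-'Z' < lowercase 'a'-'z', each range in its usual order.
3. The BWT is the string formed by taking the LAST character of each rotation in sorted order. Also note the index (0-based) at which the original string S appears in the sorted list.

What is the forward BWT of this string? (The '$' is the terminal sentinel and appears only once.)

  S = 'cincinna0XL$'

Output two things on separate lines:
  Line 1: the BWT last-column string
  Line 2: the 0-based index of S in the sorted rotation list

All 12 rotations (rotation i = S[i:]+S[:i]):
  rot[0] = cincinna0XL$
  rot[1] = incinna0XL$c
  rot[2] = ncinna0XL$ci
  rot[3] = cinna0XL$cin
  rot[4] = inna0XL$cinc
  rot[5] = nna0XL$cinci
  rot[6] = na0XL$cincin
  rot[7] = a0XL$cincinn
  rot[8] = 0XL$cincinna
  rot[9] = XL$cincinna0
  rot[10] = L$cincinna0X
  rot[11] = $cincinna0XL
Sorted (with $ < everything):
  sorted[0] = $cincinna0XL  (last char: 'L')
  sorted[1] = 0XL$cincinna  (last char: 'a')
  sorted[2] = L$cincinna0X  (last char: 'X')
  sorted[3] = XL$cincinna0  (last char: '0')
  sorted[4] = a0XL$cincinn  (last char: 'n')
  sorted[5] = cincinna0XL$  (last char: '$')
  sorted[6] = cinna0XL$cin  (last char: 'n')
  sorted[7] = incinna0XL$c  (last char: 'c')
  sorted[8] = inna0XL$cinc  (last char: 'c')
  sorted[9] = na0XL$cincin  (last char: 'n')
  sorted[10] = ncinna0XL$ci  (last char: 'i')
  sorted[11] = nna0XL$cinci  (last char: 'i')
Last column: LaX0n$nccnii
Original string S is at sorted index 5

Answer: LaX0n$nccnii
5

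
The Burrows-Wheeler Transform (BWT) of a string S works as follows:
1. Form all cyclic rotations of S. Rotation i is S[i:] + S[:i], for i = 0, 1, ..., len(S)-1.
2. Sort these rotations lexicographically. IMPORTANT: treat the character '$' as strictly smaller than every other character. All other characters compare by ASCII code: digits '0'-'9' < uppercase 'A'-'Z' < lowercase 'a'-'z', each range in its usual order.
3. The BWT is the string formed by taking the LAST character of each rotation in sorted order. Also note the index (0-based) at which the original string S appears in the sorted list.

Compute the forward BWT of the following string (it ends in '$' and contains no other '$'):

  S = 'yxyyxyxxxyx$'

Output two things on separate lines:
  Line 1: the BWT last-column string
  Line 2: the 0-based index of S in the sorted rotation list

Answer: xyyxxyyxxy$x
10

Derivation:
All 12 rotations (rotation i = S[i:]+S[:i]):
  rot[0] = yxyyxyxxxyx$
  rot[1] = xyyxyxxxyx$y
  rot[2] = yyxyxxxyx$yx
  rot[3] = yxyxxxyx$yxy
  rot[4] = xyxxxyx$yxyy
  rot[5] = yxxxyx$yxyyx
  rot[6] = xxxyx$yxyyxy
  rot[7] = xxyx$yxyyxyx
  rot[8] = xyx$yxyyxyxx
  rot[9] = yx$yxyyxyxxx
  rot[10] = x$yxyyxyxxxy
  rot[11] = $yxyyxyxxxyx
Sorted (with $ < everything):
  sorted[0] = $yxyyxyxxxyx  (last char: 'x')
  sorted[1] = x$yxyyxyxxxy  (last char: 'y')
  sorted[2] = xxxyx$yxyyxy  (last char: 'y')
  sorted[3] = xxyx$yxyyxyx  (last char: 'x')
  sorted[4] = xyx$yxyyxyxx  (last char: 'x')
  sorted[5] = xyxxxyx$yxyy  (last char: 'y')
  sorted[6] = xyyxyxxxyx$y  (last char: 'y')
  sorted[7] = yx$yxyyxyxxx  (last char: 'x')
  sorted[8] = yxxxyx$yxyyx  (last char: 'x')
  sorted[9] = yxyxxxyx$yxy  (last char: 'y')
  sorted[10] = yxyyxyxxxyx$  (last char: '$')
  sorted[11] = yyxyxxxyx$yx  (last char: 'x')
Last column: xyyxxyyxxy$x
Original string S is at sorted index 10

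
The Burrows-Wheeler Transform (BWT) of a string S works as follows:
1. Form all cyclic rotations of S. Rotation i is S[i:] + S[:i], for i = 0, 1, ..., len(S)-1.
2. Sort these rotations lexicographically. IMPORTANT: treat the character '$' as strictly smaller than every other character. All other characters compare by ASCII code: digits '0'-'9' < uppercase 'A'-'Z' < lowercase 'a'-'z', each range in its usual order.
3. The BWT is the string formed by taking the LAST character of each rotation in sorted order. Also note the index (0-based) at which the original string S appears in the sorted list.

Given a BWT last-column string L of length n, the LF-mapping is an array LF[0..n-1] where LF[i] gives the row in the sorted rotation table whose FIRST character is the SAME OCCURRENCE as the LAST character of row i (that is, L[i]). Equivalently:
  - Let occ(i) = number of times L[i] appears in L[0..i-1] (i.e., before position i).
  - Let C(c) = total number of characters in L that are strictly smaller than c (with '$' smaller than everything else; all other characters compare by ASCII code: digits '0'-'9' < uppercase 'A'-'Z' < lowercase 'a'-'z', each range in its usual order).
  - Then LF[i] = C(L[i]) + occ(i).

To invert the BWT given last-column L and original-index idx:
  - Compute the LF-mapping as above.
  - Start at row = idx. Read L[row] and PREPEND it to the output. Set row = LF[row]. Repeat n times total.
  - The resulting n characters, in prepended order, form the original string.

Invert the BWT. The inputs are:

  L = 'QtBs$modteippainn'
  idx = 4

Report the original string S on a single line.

Answer: disappointmentBQ$

Derivation:
LF mapping: 2 15 1 14 0 8 11 4 16 5 6 12 13 3 7 9 10
Walk LF starting at row 4, prepending L[row]:
  step 1: row=4, L[4]='$', prepend. Next row=LF[4]=0
  step 2: row=0, L[0]='Q', prepend. Next row=LF[0]=2
  step 3: row=2, L[2]='B', prepend. Next row=LF[2]=1
  step 4: row=1, L[1]='t', prepend. Next row=LF[1]=15
  step 5: row=15, L[15]='n', prepend. Next row=LF[15]=9
  step 6: row=9, L[9]='e', prepend. Next row=LF[9]=5
  step 7: row=5, L[5]='m', prepend. Next row=LF[5]=8
  step 8: row=8, L[8]='t', prepend. Next row=LF[8]=16
  step 9: row=16, L[16]='n', prepend. Next row=LF[16]=10
  step 10: row=10, L[10]='i', prepend. Next row=LF[10]=6
  step 11: row=6, L[6]='o', prepend. Next row=LF[6]=11
  step 12: row=11, L[11]='p', prepend. Next row=LF[11]=12
  step 13: row=12, L[12]='p', prepend. Next row=LF[12]=13
  step 14: row=13, L[13]='a', prepend. Next row=LF[13]=3
  step 15: row=3, L[3]='s', prepend. Next row=LF[3]=14
  step 16: row=14, L[14]='i', prepend. Next row=LF[14]=7
  step 17: row=7, L[7]='d', prepend. Next row=LF[7]=4
Reversed output: disappointmentBQ$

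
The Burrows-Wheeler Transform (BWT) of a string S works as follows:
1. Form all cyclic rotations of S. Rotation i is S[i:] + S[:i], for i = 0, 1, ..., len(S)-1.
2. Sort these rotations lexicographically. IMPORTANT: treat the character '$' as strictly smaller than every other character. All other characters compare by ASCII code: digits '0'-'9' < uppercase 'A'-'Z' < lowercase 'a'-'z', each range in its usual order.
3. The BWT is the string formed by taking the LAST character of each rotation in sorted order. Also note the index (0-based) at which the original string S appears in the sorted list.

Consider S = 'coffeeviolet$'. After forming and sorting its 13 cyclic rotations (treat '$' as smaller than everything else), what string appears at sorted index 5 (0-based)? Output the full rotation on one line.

All 13 rotations (rotation i = S[i:]+S[:i]):
  rot[0] = coffeeviolet$
  rot[1] = offeeviolet$c
  rot[2] = ffeeviolet$co
  rot[3] = feeviolet$cof
  rot[4] = eeviolet$coff
  rot[5] = eviolet$coffe
  rot[6] = violet$coffee
  rot[7] = iolet$coffeev
  rot[8] = olet$coffeevi
  rot[9] = let$coffeevio
  rot[10] = et$coffeeviol
  rot[11] = t$coffeeviole
  rot[12] = $coffeeviolet
Sorted (with $ < everything):
  sorted[0] = $coffeeviolet
  sorted[1] = coffeeviolet$
  sorted[2] = eeviolet$coff
  sorted[3] = et$coffeeviol
  sorted[4] = eviolet$coffe
  sorted[5] = feeviolet$cof
  sorted[6] = ffeeviolet$co
  sorted[7] = iolet$coffeev
  sorted[8] = let$coffeevio
  sorted[9] = offeeviolet$c
  sorted[10] = olet$coffeevi
  sorted[11] = t$coffeeviole
  sorted[12] = violet$coffee
sorted[5] = feeviolet$cof

Answer: feeviolet$cof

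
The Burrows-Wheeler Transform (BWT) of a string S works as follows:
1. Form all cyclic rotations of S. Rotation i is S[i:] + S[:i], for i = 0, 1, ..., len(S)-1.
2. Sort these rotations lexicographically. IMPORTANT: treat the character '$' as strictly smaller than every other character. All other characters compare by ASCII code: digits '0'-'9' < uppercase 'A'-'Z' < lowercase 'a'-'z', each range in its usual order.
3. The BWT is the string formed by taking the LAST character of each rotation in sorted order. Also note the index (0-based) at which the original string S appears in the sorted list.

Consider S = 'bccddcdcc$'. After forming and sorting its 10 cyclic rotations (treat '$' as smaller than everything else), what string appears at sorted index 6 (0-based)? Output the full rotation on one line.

Answer: cddcdcc$bc

Derivation:
All 10 rotations (rotation i = S[i:]+S[:i]):
  rot[0] = bccddcdcc$
  rot[1] = ccddcdcc$b
  rot[2] = cddcdcc$bc
  rot[3] = ddcdcc$bcc
  rot[4] = dcdcc$bccd
  rot[5] = cdcc$bccdd
  rot[6] = dcc$bccddc
  rot[7] = cc$bccddcd
  rot[8] = c$bccddcdc
  rot[9] = $bccddcdcc
Sorted (with $ < everything):
  sorted[0] = $bccddcdcc
  sorted[1] = bccddcdcc$
  sorted[2] = c$bccddcdc
  sorted[3] = cc$bccddcd
  sorted[4] = ccddcdcc$b
  sorted[5] = cdcc$bccdd
  sorted[6] = cddcdcc$bc
  sorted[7] = dcc$bccddc
  sorted[8] = dcdcc$bccd
  sorted[9] = ddcdcc$bcc
sorted[6] = cddcdcc$bc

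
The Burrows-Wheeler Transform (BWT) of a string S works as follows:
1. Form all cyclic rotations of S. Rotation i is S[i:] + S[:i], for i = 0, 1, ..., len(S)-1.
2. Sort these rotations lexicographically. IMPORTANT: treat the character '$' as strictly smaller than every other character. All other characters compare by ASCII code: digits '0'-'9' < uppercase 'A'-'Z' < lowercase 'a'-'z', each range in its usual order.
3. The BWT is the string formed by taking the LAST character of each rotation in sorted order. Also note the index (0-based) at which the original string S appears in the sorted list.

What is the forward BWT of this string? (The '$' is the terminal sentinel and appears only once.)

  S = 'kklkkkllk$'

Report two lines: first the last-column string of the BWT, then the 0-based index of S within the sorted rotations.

Answer: kll$kkklkk
3

Derivation:
All 10 rotations (rotation i = S[i:]+S[:i]):
  rot[0] = kklkkkllk$
  rot[1] = klkkkllk$k
  rot[2] = lkkkllk$kk
  rot[3] = kkkllk$kkl
  rot[4] = kkllk$kklk
  rot[5] = kllk$kklkk
  rot[6] = llk$kklkkk
  rot[7] = lk$kklkkkl
  rot[8] = k$kklkkkll
  rot[9] = $kklkkkllk
Sorted (with $ < everything):
  sorted[0] = $kklkkkllk  (last char: 'k')
  sorted[1] = k$kklkkkll  (last char: 'l')
  sorted[2] = kkkllk$kkl  (last char: 'l')
  sorted[3] = kklkkkllk$  (last char: '$')
  sorted[4] = kkllk$kklk  (last char: 'k')
  sorted[5] = klkkkllk$k  (last char: 'k')
  sorted[6] = kllk$kklkk  (last char: 'k')
  sorted[7] = lk$kklkkkl  (last char: 'l')
  sorted[8] = lkkkllk$kk  (last char: 'k')
  sorted[9] = llk$kklkkk  (last char: 'k')
Last column: kll$kkklkk
Original string S is at sorted index 3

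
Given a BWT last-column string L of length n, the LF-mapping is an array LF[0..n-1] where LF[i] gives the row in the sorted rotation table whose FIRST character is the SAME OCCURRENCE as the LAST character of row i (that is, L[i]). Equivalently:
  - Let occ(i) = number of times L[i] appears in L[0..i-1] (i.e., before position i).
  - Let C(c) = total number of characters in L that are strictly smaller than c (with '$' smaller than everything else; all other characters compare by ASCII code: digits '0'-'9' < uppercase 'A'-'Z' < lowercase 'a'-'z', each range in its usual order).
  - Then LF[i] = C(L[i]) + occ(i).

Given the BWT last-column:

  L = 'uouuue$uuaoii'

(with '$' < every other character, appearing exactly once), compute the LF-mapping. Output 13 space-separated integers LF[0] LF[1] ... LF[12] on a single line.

Answer: 7 5 8 9 10 2 0 11 12 1 6 3 4

Derivation:
Char counts: '$':1, 'a':1, 'e':1, 'i':2, 'o':2, 'u':6
C (first-col start): C('$')=0, C('a')=1, C('e')=2, C('i')=3, C('o')=5, C('u')=7
L[0]='u': occ=0, LF[0]=C('u')+0=7+0=7
L[1]='o': occ=0, LF[1]=C('o')+0=5+0=5
L[2]='u': occ=1, LF[2]=C('u')+1=7+1=8
L[3]='u': occ=2, LF[3]=C('u')+2=7+2=9
L[4]='u': occ=3, LF[4]=C('u')+3=7+3=10
L[5]='e': occ=0, LF[5]=C('e')+0=2+0=2
L[6]='$': occ=0, LF[6]=C('$')+0=0+0=0
L[7]='u': occ=4, LF[7]=C('u')+4=7+4=11
L[8]='u': occ=5, LF[8]=C('u')+5=7+5=12
L[9]='a': occ=0, LF[9]=C('a')+0=1+0=1
L[10]='o': occ=1, LF[10]=C('o')+1=5+1=6
L[11]='i': occ=0, LF[11]=C('i')+0=3+0=3
L[12]='i': occ=1, LF[12]=C('i')+1=3+1=4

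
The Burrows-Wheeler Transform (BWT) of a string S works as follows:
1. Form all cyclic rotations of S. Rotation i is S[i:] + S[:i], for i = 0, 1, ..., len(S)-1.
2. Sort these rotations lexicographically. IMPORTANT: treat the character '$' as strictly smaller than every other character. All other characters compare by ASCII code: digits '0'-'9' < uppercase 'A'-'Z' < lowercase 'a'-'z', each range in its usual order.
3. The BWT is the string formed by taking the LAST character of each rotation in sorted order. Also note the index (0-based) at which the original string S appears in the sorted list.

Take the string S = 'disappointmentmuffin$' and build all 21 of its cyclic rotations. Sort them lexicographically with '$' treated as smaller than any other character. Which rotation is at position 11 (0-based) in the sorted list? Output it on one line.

All 21 rotations (rotation i = S[i:]+S[:i]):
  rot[0] = disappointmentmuffin$
  rot[1] = isappointmentmuffin$d
  rot[2] = sappointmentmuffin$di
  rot[3] = appointmentmuffin$dis
  rot[4] = ppointmentmuffin$disa
  rot[5] = pointmentmuffin$disap
  rot[6] = ointmentmuffin$disapp
  rot[7] = intmentmuffin$disappo
  rot[8] = ntmentmuffin$disappoi
  rot[9] = tmentmuffin$disappoin
  rot[10] = mentmuffin$disappoint
  rot[11] = entmuffin$disappointm
  rot[12] = ntmuffin$disappointme
  rot[13] = tmuffin$disappointmen
  rot[14] = muffin$disappointment
  rot[15] = uffin$disappointmentm
  rot[16] = ffin$disappointmentmu
  rot[17] = fin$disappointmentmuf
  rot[18] = in$disappointmentmuff
  rot[19] = n$disappointmentmuffi
  rot[20] = $disappointmentmuffin
Sorted (with $ < everything):
  sorted[0] = $disappointmentmuffin
  sorted[1] = appointmentmuffin$dis
  sorted[2] = disappointmentmuffin$
  sorted[3] = entmuffin$disappointm
  sorted[4] = ffin$disappointmentmu
  sorted[5] = fin$disappointmentmuf
  sorted[6] = in$disappointmentmuff
  sorted[7] = intmentmuffin$disappo
  sorted[8] = isappointmentmuffin$d
  sorted[9] = mentmuffin$disappoint
  sorted[10] = muffin$disappointment
  sorted[11] = n$disappointmentmuffi
  sorted[12] = ntmentmuffin$disappoi
  sorted[13] = ntmuffin$disappointme
  sorted[14] = ointmentmuffin$disapp
  sorted[15] = pointmentmuffin$disap
  sorted[16] = ppointmentmuffin$disa
  sorted[17] = sappointmentmuffin$di
  sorted[18] = tmentmuffin$disappoin
  sorted[19] = tmuffin$disappointmen
  sorted[20] = uffin$disappointmentm
sorted[11] = n$disappointmentmuffi

Answer: n$disappointmentmuffi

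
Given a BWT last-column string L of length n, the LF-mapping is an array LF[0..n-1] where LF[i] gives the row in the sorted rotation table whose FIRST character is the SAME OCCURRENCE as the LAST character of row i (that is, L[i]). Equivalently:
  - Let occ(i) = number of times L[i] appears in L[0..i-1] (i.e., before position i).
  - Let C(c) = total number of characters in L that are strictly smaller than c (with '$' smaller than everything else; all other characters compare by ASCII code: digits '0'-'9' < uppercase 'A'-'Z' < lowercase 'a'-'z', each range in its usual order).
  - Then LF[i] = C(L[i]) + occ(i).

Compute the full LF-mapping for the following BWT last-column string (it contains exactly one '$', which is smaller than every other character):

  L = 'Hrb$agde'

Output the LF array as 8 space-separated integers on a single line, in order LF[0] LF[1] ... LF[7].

Char counts: '$':1, 'H':1, 'a':1, 'b':1, 'd':1, 'e':1, 'g':1, 'r':1
C (first-col start): C('$')=0, C('H')=1, C('a')=2, C('b')=3, C('d')=4, C('e')=5, C('g')=6, C('r')=7
L[0]='H': occ=0, LF[0]=C('H')+0=1+0=1
L[1]='r': occ=0, LF[1]=C('r')+0=7+0=7
L[2]='b': occ=0, LF[2]=C('b')+0=3+0=3
L[3]='$': occ=0, LF[3]=C('$')+0=0+0=0
L[4]='a': occ=0, LF[4]=C('a')+0=2+0=2
L[5]='g': occ=0, LF[5]=C('g')+0=6+0=6
L[6]='d': occ=0, LF[6]=C('d')+0=4+0=4
L[7]='e': occ=0, LF[7]=C('e')+0=5+0=5

Answer: 1 7 3 0 2 6 4 5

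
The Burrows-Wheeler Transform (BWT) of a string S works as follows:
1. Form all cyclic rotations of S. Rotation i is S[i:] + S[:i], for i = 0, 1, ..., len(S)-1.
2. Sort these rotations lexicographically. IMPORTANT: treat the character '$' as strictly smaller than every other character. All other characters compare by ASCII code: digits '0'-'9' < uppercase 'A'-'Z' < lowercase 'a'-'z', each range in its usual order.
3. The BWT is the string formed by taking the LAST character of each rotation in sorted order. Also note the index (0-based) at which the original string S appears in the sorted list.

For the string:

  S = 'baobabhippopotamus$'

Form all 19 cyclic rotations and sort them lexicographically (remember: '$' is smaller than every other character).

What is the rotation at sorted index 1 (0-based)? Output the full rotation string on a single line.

Answer: abhippopotamus$baob

Derivation:
All 19 rotations (rotation i = S[i:]+S[:i]):
  rot[0] = baobabhippopotamus$
  rot[1] = aobabhippopotamus$b
  rot[2] = obabhippopotamus$ba
  rot[3] = babhippopotamus$bao
  rot[4] = abhippopotamus$baob
  rot[5] = bhippopotamus$baoba
  rot[6] = hippopotamus$baobab
  rot[7] = ippopotamus$baobabh
  rot[8] = ppopotamus$baobabhi
  rot[9] = popotamus$baobabhip
  rot[10] = opotamus$baobabhipp
  rot[11] = potamus$baobabhippo
  rot[12] = otamus$baobabhippop
  rot[13] = tamus$baobabhippopo
  rot[14] = amus$baobabhippopot
  rot[15] = mus$baobabhippopota
  rot[16] = us$baobabhippopotam
  rot[17] = s$baobabhippopotamu
  rot[18] = $baobabhippopotamus
Sorted (with $ < everything):
  sorted[0] = $baobabhippopotamus
  sorted[1] = abhippopotamus$baob
  sorted[2] = amus$baobabhippopot
  sorted[3] = aobabhippopotamus$b
  sorted[4] = babhippopotamus$bao
  sorted[5] = baobabhippopotamus$
  sorted[6] = bhippopotamus$baoba
  sorted[7] = hippopotamus$baobab
  sorted[8] = ippopotamus$baobabh
  sorted[9] = mus$baobabhippopota
  sorted[10] = obabhippopotamus$ba
  sorted[11] = opotamus$baobabhipp
  sorted[12] = otamus$baobabhippop
  sorted[13] = popotamus$baobabhip
  sorted[14] = potamus$baobabhippo
  sorted[15] = ppopotamus$baobabhi
  sorted[16] = s$baobabhippopotamu
  sorted[17] = tamus$baobabhippopo
  sorted[18] = us$baobabhippopotam
sorted[1] = abhippopotamus$baob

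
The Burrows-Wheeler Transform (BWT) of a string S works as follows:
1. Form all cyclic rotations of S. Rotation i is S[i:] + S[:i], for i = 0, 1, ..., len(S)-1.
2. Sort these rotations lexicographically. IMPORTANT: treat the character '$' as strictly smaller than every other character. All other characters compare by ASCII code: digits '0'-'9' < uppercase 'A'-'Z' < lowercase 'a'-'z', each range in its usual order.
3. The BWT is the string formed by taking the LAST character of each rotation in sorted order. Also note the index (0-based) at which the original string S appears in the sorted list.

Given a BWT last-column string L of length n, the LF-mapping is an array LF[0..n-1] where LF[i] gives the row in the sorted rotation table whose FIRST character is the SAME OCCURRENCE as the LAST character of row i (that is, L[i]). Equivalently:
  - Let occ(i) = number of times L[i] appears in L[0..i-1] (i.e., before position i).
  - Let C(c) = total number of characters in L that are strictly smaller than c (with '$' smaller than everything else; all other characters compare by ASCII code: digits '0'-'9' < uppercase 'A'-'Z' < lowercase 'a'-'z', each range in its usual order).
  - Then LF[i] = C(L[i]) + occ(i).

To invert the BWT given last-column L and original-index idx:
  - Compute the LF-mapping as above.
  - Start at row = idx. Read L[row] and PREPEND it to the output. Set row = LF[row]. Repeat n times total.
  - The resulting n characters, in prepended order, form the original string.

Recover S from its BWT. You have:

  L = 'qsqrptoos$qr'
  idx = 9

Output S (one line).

Answer: soqsrtqorpq$

Derivation:
LF mapping: 4 9 5 7 3 11 1 2 10 0 6 8
Walk LF starting at row 9, prepending L[row]:
  step 1: row=9, L[9]='$', prepend. Next row=LF[9]=0
  step 2: row=0, L[0]='q', prepend. Next row=LF[0]=4
  step 3: row=4, L[4]='p', prepend. Next row=LF[4]=3
  step 4: row=3, L[3]='r', prepend. Next row=LF[3]=7
  step 5: row=7, L[7]='o', prepend. Next row=LF[7]=2
  step 6: row=2, L[2]='q', prepend. Next row=LF[2]=5
  step 7: row=5, L[5]='t', prepend. Next row=LF[5]=11
  step 8: row=11, L[11]='r', prepend. Next row=LF[11]=8
  step 9: row=8, L[8]='s', prepend. Next row=LF[8]=10
  step 10: row=10, L[10]='q', prepend. Next row=LF[10]=6
  step 11: row=6, L[6]='o', prepend. Next row=LF[6]=1
  step 12: row=1, L[1]='s', prepend. Next row=LF[1]=9
Reversed output: soqsrtqorpq$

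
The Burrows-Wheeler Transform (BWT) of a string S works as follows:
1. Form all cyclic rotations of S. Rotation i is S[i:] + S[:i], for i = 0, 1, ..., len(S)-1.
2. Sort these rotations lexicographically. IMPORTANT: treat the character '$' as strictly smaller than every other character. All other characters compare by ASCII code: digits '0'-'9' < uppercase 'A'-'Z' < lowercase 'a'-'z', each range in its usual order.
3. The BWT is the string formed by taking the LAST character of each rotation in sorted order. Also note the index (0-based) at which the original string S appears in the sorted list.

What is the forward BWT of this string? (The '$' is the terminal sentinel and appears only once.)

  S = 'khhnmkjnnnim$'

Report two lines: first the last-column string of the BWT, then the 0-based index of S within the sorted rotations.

All 13 rotations (rotation i = S[i:]+S[:i]):
  rot[0] = khhnmkjnnnim$
  rot[1] = hhnmkjnnnim$k
  rot[2] = hnmkjnnnim$kh
  rot[3] = nmkjnnnim$khh
  rot[4] = mkjnnnim$khhn
  rot[5] = kjnnnim$khhnm
  rot[6] = jnnnim$khhnmk
  rot[7] = nnnim$khhnmkj
  rot[8] = nnim$khhnmkjn
  rot[9] = nim$khhnmkjnn
  rot[10] = im$khhnmkjnnn
  rot[11] = m$khhnmkjnnni
  rot[12] = $khhnmkjnnnim
Sorted (with $ < everything):
  sorted[0] = $khhnmkjnnnim  (last char: 'm')
  sorted[1] = hhnmkjnnnim$k  (last char: 'k')
  sorted[2] = hnmkjnnnim$kh  (last char: 'h')
  sorted[3] = im$khhnmkjnnn  (last char: 'n')
  sorted[4] = jnnnim$khhnmk  (last char: 'k')
  sorted[5] = khhnmkjnnnim$  (last char: '$')
  sorted[6] = kjnnnim$khhnm  (last char: 'm')
  sorted[7] = m$khhnmkjnnni  (last char: 'i')
  sorted[8] = mkjnnnim$khhn  (last char: 'n')
  sorted[9] = nim$khhnmkjnn  (last char: 'n')
  sorted[10] = nmkjnnnim$khh  (last char: 'h')
  sorted[11] = nnim$khhnmkjn  (last char: 'n')
  sorted[12] = nnnim$khhnmkj  (last char: 'j')
Last column: mkhnk$minnhnj
Original string S is at sorted index 5

Answer: mkhnk$minnhnj
5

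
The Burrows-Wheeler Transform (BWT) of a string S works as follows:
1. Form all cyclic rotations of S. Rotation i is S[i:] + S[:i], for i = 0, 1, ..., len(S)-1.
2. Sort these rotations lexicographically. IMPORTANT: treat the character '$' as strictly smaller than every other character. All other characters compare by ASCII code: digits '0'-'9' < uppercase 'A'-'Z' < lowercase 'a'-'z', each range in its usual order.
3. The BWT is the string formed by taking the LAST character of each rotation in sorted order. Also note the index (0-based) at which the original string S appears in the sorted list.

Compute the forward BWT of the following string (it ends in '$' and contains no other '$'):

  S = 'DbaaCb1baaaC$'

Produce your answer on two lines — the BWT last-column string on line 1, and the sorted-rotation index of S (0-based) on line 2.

Answer: Cbaa$aaabbCD1
4

Derivation:
All 13 rotations (rotation i = S[i:]+S[:i]):
  rot[0] = DbaaCb1baaaC$
  rot[1] = baaCb1baaaC$D
  rot[2] = aaCb1baaaC$Db
  rot[3] = aCb1baaaC$Dba
  rot[4] = Cb1baaaC$Dbaa
  rot[5] = b1baaaC$DbaaC
  rot[6] = 1baaaC$DbaaCb
  rot[7] = baaaC$DbaaCb1
  rot[8] = aaaC$DbaaCb1b
  rot[9] = aaC$DbaaCb1ba
  rot[10] = aC$DbaaCb1baa
  rot[11] = C$DbaaCb1baaa
  rot[12] = $DbaaCb1baaaC
Sorted (with $ < everything):
  sorted[0] = $DbaaCb1baaaC  (last char: 'C')
  sorted[1] = 1baaaC$DbaaCb  (last char: 'b')
  sorted[2] = C$DbaaCb1baaa  (last char: 'a')
  sorted[3] = Cb1baaaC$Dbaa  (last char: 'a')
  sorted[4] = DbaaCb1baaaC$  (last char: '$')
  sorted[5] = aC$DbaaCb1baa  (last char: 'a')
  sorted[6] = aCb1baaaC$Dba  (last char: 'a')
  sorted[7] = aaC$DbaaCb1ba  (last char: 'a')
  sorted[8] = aaCb1baaaC$Db  (last char: 'b')
  sorted[9] = aaaC$DbaaCb1b  (last char: 'b')
  sorted[10] = b1baaaC$DbaaC  (last char: 'C')
  sorted[11] = baaCb1baaaC$D  (last char: 'D')
  sorted[12] = baaaC$DbaaCb1  (last char: '1')
Last column: Cbaa$aaabbCD1
Original string S is at sorted index 4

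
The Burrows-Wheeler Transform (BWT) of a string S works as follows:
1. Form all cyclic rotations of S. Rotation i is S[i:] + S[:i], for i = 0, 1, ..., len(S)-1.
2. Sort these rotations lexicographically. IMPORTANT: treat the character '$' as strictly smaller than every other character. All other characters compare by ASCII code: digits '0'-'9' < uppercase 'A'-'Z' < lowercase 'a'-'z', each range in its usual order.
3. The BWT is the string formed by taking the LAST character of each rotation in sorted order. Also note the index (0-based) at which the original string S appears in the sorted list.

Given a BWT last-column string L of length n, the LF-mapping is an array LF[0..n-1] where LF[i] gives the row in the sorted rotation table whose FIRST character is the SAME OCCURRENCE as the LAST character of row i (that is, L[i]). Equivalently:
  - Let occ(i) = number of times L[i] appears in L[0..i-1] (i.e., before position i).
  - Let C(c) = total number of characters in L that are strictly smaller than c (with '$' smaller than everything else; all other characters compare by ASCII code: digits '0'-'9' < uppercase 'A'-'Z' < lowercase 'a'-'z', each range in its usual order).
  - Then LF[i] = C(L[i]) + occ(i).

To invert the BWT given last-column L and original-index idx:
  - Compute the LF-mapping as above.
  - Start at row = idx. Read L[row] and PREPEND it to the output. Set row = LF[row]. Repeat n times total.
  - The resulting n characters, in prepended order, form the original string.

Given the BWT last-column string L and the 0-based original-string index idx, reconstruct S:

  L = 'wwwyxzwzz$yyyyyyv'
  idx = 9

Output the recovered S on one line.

Answer: yyyzywvzyyyzwxww$

Derivation:
LF mapping: 2 3 4 7 6 14 5 15 16 0 8 9 10 11 12 13 1
Walk LF starting at row 9, prepending L[row]:
  step 1: row=9, L[9]='$', prepend. Next row=LF[9]=0
  step 2: row=0, L[0]='w', prepend. Next row=LF[0]=2
  step 3: row=2, L[2]='w', prepend. Next row=LF[2]=4
  step 4: row=4, L[4]='x', prepend. Next row=LF[4]=6
  step 5: row=6, L[6]='w', prepend. Next row=LF[6]=5
  step 6: row=5, L[5]='z', prepend. Next row=LF[5]=14
  step 7: row=14, L[14]='y', prepend. Next row=LF[14]=12
  step 8: row=12, L[12]='y', prepend. Next row=LF[12]=10
  step 9: row=10, L[10]='y', prepend. Next row=LF[10]=8
  step 10: row=8, L[8]='z', prepend. Next row=LF[8]=16
  step 11: row=16, L[16]='v', prepend. Next row=LF[16]=1
  step 12: row=1, L[1]='w', prepend. Next row=LF[1]=3
  step 13: row=3, L[3]='y', prepend. Next row=LF[3]=7
  step 14: row=7, L[7]='z', prepend. Next row=LF[7]=15
  step 15: row=15, L[15]='y', prepend. Next row=LF[15]=13
  step 16: row=13, L[13]='y', prepend. Next row=LF[13]=11
  step 17: row=11, L[11]='y', prepend. Next row=LF[11]=9
Reversed output: yyyzywvzyyyzwxww$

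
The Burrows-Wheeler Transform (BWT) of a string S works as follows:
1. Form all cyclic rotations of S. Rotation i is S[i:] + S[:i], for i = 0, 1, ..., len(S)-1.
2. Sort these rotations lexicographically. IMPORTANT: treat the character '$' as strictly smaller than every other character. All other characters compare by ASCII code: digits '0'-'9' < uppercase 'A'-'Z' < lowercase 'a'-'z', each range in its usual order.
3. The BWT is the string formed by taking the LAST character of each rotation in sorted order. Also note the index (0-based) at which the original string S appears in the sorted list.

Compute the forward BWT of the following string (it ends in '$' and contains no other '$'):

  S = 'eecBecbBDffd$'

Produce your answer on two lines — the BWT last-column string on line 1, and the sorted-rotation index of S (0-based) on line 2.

All 13 rotations (rotation i = S[i:]+S[:i]):
  rot[0] = eecBecbBDffd$
  rot[1] = ecBecbBDffd$e
  rot[2] = cBecbBDffd$ee
  rot[3] = BecbBDffd$eec
  rot[4] = ecbBDffd$eecB
  rot[5] = cbBDffd$eecBe
  rot[6] = bBDffd$eecBec
  rot[7] = BDffd$eecBecb
  rot[8] = Dffd$eecBecbB
  rot[9] = ffd$eecBecbBD
  rot[10] = fd$eecBecbBDf
  rot[11] = d$eecBecbBDff
  rot[12] = $eecBecbBDffd
Sorted (with $ < everything):
  sorted[0] = $eecBecbBDffd  (last char: 'd')
  sorted[1] = BDffd$eecBecb  (last char: 'b')
  sorted[2] = BecbBDffd$eec  (last char: 'c')
  sorted[3] = Dffd$eecBecbB  (last char: 'B')
  sorted[4] = bBDffd$eecBec  (last char: 'c')
  sorted[5] = cBecbBDffd$ee  (last char: 'e')
  sorted[6] = cbBDffd$eecBe  (last char: 'e')
  sorted[7] = d$eecBecbBDff  (last char: 'f')
  sorted[8] = ecBecbBDffd$e  (last char: 'e')
  sorted[9] = ecbBDffd$eecB  (last char: 'B')
  sorted[10] = eecBecbBDffd$  (last char: '$')
  sorted[11] = fd$eecBecbBDf  (last char: 'f')
  sorted[12] = ffd$eecBecbBD  (last char: 'D')
Last column: dbcBceefeB$fD
Original string S is at sorted index 10

Answer: dbcBceefeB$fD
10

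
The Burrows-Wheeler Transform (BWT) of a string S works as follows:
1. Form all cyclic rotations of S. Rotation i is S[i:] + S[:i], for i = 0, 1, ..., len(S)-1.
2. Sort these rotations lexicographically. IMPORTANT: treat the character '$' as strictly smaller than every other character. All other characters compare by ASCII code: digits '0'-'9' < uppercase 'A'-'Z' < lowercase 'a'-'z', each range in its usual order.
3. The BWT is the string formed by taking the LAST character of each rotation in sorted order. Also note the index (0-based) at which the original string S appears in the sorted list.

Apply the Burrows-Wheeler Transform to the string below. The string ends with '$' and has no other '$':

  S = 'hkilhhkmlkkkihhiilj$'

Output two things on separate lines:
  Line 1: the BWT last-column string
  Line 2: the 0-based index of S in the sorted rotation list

All 20 rotations (rotation i = S[i:]+S[:i]):
  rot[0] = hkilhhkmlkkkihhiilj$
  rot[1] = kilhhkmlkkkihhiilj$h
  rot[2] = ilhhkmlkkkihhiilj$hk
  rot[3] = lhhkmlkkkihhiilj$hki
  rot[4] = hhkmlkkkihhiilj$hkil
  rot[5] = hkmlkkkihhiilj$hkilh
  rot[6] = kmlkkkihhiilj$hkilhh
  rot[7] = mlkkkihhiilj$hkilhhk
  rot[8] = lkkkihhiilj$hkilhhkm
  rot[9] = kkkihhiilj$hkilhhkml
  rot[10] = kkihhiilj$hkilhhkmlk
  rot[11] = kihhiilj$hkilhhkmlkk
  rot[12] = ihhiilj$hkilhhkmlkkk
  rot[13] = hhiilj$hkilhhkmlkkki
  rot[14] = hiilj$hkilhhkmlkkkih
  rot[15] = iilj$hkilhhkmlkkkihh
  rot[16] = ilj$hkilhhkmlkkkihhi
  rot[17] = lj$hkilhhkmlkkkihhii
  rot[18] = j$hkilhhkmlkkkihhiil
  rot[19] = $hkilhhkmlkkkihhiilj
Sorted (with $ < everything):
  sorted[0] = $hkilhhkmlkkkihhiilj  (last char: 'j')
  sorted[1] = hhiilj$hkilhhkmlkkki  (last char: 'i')
  sorted[2] = hhkmlkkkihhiilj$hkil  (last char: 'l')
  sorted[3] = hiilj$hkilhhkmlkkkih  (last char: 'h')
  sorted[4] = hkilhhkmlkkkihhiilj$  (last char: '$')
  sorted[5] = hkmlkkkihhiilj$hkilh  (last char: 'h')
  sorted[6] = ihhiilj$hkilhhkmlkkk  (last char: 'k')
  sorted[7] = iilj$hkilhhkmlkkkihh  (last char: 'h')
  sorted[8] = ilhhkmlkkkihhiilj$hk  (last char: 'k')
  sorted[9] = ilj$hkilhhkmlkkkihhi  (last char: 'i')
  sorted[10] = j$hkilhhkmlkkkihhiil  (last char: 'l')
  sorted[11] = kihhiilj$hkilhhkmlkk  (last char: 'k')
  sorted[12] = kilhhkmlkkkihhiilj$h  (last char: 'h')
  sorted[13] = kkihhiilj$hkilhhkmlk  (last char: 'k')
  sorted[14] = kkkihhiilj$hkilhhkml  (last char: 'l')
  sorted[15] = kmlkkkihhiilj$hkilhh  (last char: 'h')
  sorted[16] = lhhkmlkkkihhiilj$hki  (last char: 'i')
  sorted[17] = lj$hkilhhkmlkkkihhii  (last char: 'i')
  sorted[18] = lkkkihhiilj$hkilhhkm  (last char: 'm')
  sorted[19] = mlkkkihhiilj$hkilhhk  (last char: 'k')
Last column: jilh$hkhkilkhklhiimk
Original string S is at sorted index 4

Answer: jilh$hkhkilkhklhiimk
4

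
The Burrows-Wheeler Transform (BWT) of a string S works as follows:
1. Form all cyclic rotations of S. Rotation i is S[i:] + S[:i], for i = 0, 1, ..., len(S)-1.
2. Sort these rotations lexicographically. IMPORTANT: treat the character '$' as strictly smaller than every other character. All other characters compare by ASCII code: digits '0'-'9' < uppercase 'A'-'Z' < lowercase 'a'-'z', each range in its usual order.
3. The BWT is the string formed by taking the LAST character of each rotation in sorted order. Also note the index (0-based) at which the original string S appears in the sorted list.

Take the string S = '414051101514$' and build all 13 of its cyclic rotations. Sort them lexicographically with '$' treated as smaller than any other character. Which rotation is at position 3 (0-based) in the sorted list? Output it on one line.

Answer: 101514$414051

Derivation:
All 13 rotations (rotation i = S[i:]+S[:i]):
  rot[0] = 414051101514$
  rot[1] = 14051101514$4
  rot[2] = 4051101514$41
  rot[3] = 051101514$414
  rot[4] = 51101514$4140
  rot[5] = 1101514$41405
  rot[6] = 101514$414051
  rot[7] = 01514$4140511
  rot[8] = 1514$41405110
  rot[9] = 514$414051101
  rot[10] = 14$4140511015
  rot[11] = 4$41405110151
  rot[12] = $414051101514
Sorted (with $ < everything):
  sorted[0] = $414051101514
  sorted[1] = 01514$4140511
  sorted[2] = 051101514$414
  sorted[3] = 101514$414051
  sorted[4] = 1101514$41405
  sorted[5] = 14$4140511015
  sorted[6] = 14051101514$4
  sorted[7] = 1514$41405110
  sorted[8] = 4$41405110151
  sorted[9] = 4051101514$41
  sorted[10] = 414051101514$
  sorted[11] = 51101514$4140
  sorted[12] = 514$414051101
sorted[3] = 101514$414051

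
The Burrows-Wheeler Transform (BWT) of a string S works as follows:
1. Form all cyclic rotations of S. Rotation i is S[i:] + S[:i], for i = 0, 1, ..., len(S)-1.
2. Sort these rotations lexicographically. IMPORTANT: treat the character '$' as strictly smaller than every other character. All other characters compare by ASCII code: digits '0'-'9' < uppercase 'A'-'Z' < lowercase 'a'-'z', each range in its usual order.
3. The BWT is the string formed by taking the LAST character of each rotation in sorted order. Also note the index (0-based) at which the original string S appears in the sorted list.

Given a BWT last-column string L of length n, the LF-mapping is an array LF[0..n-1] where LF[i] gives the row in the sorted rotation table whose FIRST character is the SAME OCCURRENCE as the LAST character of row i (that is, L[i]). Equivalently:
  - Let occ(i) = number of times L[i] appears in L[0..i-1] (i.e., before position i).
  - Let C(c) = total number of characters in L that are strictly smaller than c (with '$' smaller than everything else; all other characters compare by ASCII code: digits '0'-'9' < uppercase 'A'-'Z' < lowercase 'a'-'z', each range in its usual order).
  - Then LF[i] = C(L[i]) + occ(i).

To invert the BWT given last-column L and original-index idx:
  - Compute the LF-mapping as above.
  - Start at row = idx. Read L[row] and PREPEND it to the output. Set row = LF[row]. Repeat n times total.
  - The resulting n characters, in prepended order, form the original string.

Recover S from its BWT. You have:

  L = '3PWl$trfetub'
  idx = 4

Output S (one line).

LF mapping: 1 2 3 7 0 9 8 6 5 10 11 4
Walk LF starting at row 4, prepending L[row]:
  step 1: row=4, L[4]='$', prepend. Next row=LF[4]=0
  step 2: row=0, L[0]='3', prepend. Next row=LF[0]=1
  step 3: row=1, L[1]='P', prepend. Next row=LF[1]=2
  step 4: row=2, L[2]='W', prepend. Next row=LF[2]=3
  step 5: row=3, L[3]='l', prepend. Next row=LF[3]=7
  step 6: row=7, L[7]='f', prepend. Next row=LF[7]=6
  step 7: row=6, L[6]='r', prepend. Next row=LF[6]=8
  step 8: row=8, L[8]='e', prepend. Next row=LF[8]=5
  step 9: row=5, L[5]='t', prepend. Next row=LF[5]=9
  step 10: row=9, L[9]='t', prepend. Next row=LF[9]=10
  step 11: row=10, L[10]='u', prepend. Next row=LF[10]=11
  step 12: row=11, L[11]='b', prepend. Next row=LF[11]=4
Reversed output: butterflWP3$

Answer: butterflWP3$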